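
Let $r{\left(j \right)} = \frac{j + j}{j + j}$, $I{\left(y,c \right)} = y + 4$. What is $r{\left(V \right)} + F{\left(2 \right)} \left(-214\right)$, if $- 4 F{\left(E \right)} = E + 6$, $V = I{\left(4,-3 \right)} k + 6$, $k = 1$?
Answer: $429$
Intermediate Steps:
$I{\left(y,c \right)} = 4 + y$
$V = 14$ ($V = \left(4 + 4\right) 1 + 6 = 8 \cdot 1 + 6 = 8 + 6 = 14$)
$r{\left(j \right)} = 1$ ($r{\left(j \right)} = \frac{2 j}{2 j} = 2 j \frac{1}{2 j} = 1$)
$F{\left(E \right)} = - \frac{3}{2} - \frac{E}{4}$ ($F{\left(E \right)} = - \frac{E + 6}{4} = - \frac{6 + E}{4} = - \frac{3}{2} - \frac{E}{4}$)
$r{\left(V \right)} + F{\left(2 \right)} \left(-214\right) = 1 + \left(- \frac{3}{2} - \frac{1}{2}\right) \left(-214\right) = 1 - -428 = 1 + 428 = 429$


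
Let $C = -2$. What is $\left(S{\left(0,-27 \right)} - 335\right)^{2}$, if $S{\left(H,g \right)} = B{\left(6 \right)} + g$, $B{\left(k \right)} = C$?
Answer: $132496$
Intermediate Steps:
$B{\left(k \right)} = -2$
$S{\left(H,g \right)} = -2 + g$
$\left(S{\left(0,-27 \right)} - 335\right)^{2} = \left(\left(-2 - 27\right) - 335\right)^{2} = \left(-29 - 335\right)^{2} = \left(-364\right)^{2} = 132496$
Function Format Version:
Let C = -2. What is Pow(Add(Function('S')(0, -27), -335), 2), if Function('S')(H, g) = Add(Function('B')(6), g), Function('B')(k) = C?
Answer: 132496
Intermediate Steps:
Function('B')(k) = -2
Function('S')(H, g) = Add(-2, g)
Pow(Add(Function('S')(0, -27), -335), 2) = Pow(Add(Add(-2, -27), -335), 2) = Pow(Add(-29, -335), 2) = Pow(-364, 2) = 132496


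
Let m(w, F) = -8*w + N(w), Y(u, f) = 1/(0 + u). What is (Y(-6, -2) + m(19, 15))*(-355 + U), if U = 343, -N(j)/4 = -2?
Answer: 1730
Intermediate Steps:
Y(u, f) = 1/u
N(j) = 8 (N(j) = -4*(-2) = 8)
m(w, F) = 8 - 8*w (m(w, F) = -8*w + 8 = 8 - 8*w)
(Y(-6, -2) + m(19, 15))*(-355 + U) = (1/(-6) + (8 - 8*19))*(-355 + 343) = (-1/6 + (8 - 152))*(-12) = (-1/6 - 144)*(-12) = -865/6*(-12) = 1730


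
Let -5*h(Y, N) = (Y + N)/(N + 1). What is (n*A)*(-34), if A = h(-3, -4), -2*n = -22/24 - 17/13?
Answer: 41293/2340 ≈ 17.647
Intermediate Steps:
n = 347/312 (n = -(-22/24 - 17/13)/2 = -(-22*1/24 - 17*1/13)/2 = -(-11/12 - 17/13)/2 = -½*(-347/156) = 347/312 ≈ 1.1122)
h(Y, N) = -(N + Y)/(5*(1 + N)) (h(Y, N) = -(Y + N)/(5*(N + 1)) = -(N + Y)/(5*(1 + N)))
A = -7/15 (A = (-1*(-4) - 1*(-3))/(5*(1 - 4)) = (⅕)*(4 + 3)/(-3) = (⅕)*(-⅓)*7 = -7/15 ≈ -0.46667)
(n*A)*(-34) = ((347/312)*(-7/15))*(-34) = -2429/4680*(-34) = 41293/2340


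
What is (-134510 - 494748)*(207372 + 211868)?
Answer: -263810123920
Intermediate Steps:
(-134510 - 494748)*(207372 + 211868) = -629258*419240 = -263810123920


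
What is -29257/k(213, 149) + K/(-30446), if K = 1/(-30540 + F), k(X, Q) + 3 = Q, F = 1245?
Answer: -6523693457836/32554918305 ≈ -200.39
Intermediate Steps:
k(X, Q) = -3 + Q
K = -1/29295 (K = 1/(-30540 + 1245) = 1/(-29295) = -1/29295 ≈ -3.4136e-5)
-29257/k(213, 149) + K/(-30446) = -29257/(-3 + 149) - 1/29295/(-30446) = -29257/146 - 1/29295*(-1/30446) = -29257*1/146 + 1/891915570 = -29257/146 + 1/891915570 = -6523693457836/32554918305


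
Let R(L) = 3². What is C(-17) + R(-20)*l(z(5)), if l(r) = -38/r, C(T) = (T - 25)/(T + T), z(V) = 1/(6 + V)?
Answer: -63933/17 ≈ -3760.8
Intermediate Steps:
R(L) = 9
C(T) = (-25 + T)/(2*T) (C(T) = (-25 + T)/((2*T)) = (-25 + T)*(1/(2*T)) = (-25 + T)/(2*T))
C(-17) + R(-20)*l(z(5)) = (½)*(-25 - 17)/(-17) + 9*(-38/(1/(6 + 5))) = (½)*(-1/17)*(-42) + 9*(-38/(1/11)) = 21/17 + 9*(-38/1/11) = 21/17 + 9*(-38*11) = 21/17 + 9*(-418) = 21/17 - 3762 = -63933/17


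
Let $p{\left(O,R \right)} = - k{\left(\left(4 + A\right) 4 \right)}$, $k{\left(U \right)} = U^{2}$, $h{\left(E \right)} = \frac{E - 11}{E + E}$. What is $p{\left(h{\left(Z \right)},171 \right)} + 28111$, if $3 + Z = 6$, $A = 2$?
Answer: $27535$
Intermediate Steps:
$Z = 3$ ($Z = -3 + 6 = 3$)
$h{\left(E \right)} = \frac{-11 + E}{2 E}$
$p{\left(O,R \right)} = -576$ ($p{\left(O,R \right)} = - \left(\left(4 + 2\right) 4\right)^{2} = - \left(6 \cdot 4\right)^{2} = - 24^{2} = \left(-1\right) 576 = -576$)
$p{\left(h{\left(Z \right)},171 \right)} + 28111 = -576 + 28111 = 27535$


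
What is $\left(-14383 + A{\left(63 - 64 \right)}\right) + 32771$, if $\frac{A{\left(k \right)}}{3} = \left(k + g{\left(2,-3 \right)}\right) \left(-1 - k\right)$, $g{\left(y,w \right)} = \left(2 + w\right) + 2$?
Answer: $18388$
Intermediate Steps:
$g{\left(y,w \right)} = 4 + w$
$A{\left(k \right)} = 3 \left(1 + k\right) \left(-1 - k\right)$ ($A{\left(k \right)} = 3 \left(k + \left(4 - 3\right)\right) \left(-1 - k\right) = 3 \left(k + 1\right) \left(-1 - k\right) = 3 \left(1 + k\right) \left(-1 - k\right)$)
$\left(-14383 + A{\left(63 - 64 \right)}\right) + 32771 = \left(-14383 - \left(3 + 3 \left(63 - 64\right)^{2} + 6 \left(63 - 64\right)\right)\right) + 32771 = \left(-14383 - \left(-3 + 3\right)\right) + 32771 = \left(-14383 - 0\right) + 32771 = \left(-14383 + 0\right) + 32771 = -14383 + 32771 = 18388$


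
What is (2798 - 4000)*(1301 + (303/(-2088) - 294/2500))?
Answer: -340058252119/217500 ≈ -1.5635e+6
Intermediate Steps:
(2798 - 4000)*(1301 + (303/(-2088) - 294/2500)) = -1202*(1301 + (303*(-1/2088) - 294*1/2500)) = -1202*(1301 + (-101/696 - 147/1250)) = -1202*(1301 - 114281/435000) = -1202*565820719/435000 = -340058252119/217500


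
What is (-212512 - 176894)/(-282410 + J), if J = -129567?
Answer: 389406/411977 ≈ 0.94521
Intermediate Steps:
(-212512 - 176894)/(-282410 + J) = (-212512 - 176894)/(-282410 - 129567) = -389406/(-411977) = -389406*(-1/411977) = 389406/411977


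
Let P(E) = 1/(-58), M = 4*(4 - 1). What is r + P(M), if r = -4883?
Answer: -283215/58 ≈ -4883.0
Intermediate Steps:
M = 12 (M = 4*3 = 12)
P(E) = -1/58
r + P(M) = -4883 - 1/58 = -283215/58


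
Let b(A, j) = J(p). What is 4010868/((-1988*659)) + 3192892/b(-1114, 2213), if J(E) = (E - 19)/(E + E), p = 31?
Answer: 16209053272847/982569 ≈ 1.6497e+7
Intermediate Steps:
J(E) = (-19 + E)/(2*E) (J(E) = (-19 + E)/((2*E)) = (-19 + E)*(1/(2*E)) = (-19 + E)/(2*E))
b(A, j) = 6/31 (b(A, j) = (½)*(-19 + 31)/31 = (½)*(1/31)*12 = 6/31)
4010868/((-1988*659)) + 3192892/b(-1114, 2213) = 4010868/((-1988*659)) + 3192892/(6/31) = 4010868/(-1310092) + 3192892*(31/6) = 4010868*(-1/1310092) + 49489826/3 = -1002717/327523 + 49489826/3 = 16209053272847/982569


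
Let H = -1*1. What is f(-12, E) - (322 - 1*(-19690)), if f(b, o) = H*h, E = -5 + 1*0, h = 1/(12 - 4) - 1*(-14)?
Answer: -160209/8 ≈ -20026.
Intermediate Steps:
H = -1
h = 113/8 (h = 1/8 + 14 = ⅛ + 14 = 113/8 ≈ 14.125)
E = -5 (E = -5 + 0 = -5)
f(b, o) = -113/8 (f(b, o) = -1*113/8 = -113/8)
f(-12, E) - (322 - 1*(-19690)) = -113/8 - (322 - 1*(-19690)) = -113/8 - (322 + 19690) = -113/8 - 1*20012 = -113/8 - 20012 = -160209/8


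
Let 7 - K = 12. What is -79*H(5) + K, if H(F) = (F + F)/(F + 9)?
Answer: -430/7 ≈ -61.429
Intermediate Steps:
K = -5 (K = 7 - 1*12 = 7 - 12 = -5)
H(F) = 2*F/(9 + F) (H(F) = (2*F)/(9 + F) = 2*F/(9 + F))
-79*H(5) + K = -158*5/(9 + 5) - 5 = -158*5/14 - 5 = -79*5/7 - 5 = -395/7 - 5 = -430/7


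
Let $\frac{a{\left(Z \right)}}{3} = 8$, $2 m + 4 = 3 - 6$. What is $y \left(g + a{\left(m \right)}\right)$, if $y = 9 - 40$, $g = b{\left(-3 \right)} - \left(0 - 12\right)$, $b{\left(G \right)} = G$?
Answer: $-1023$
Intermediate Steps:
$m = - \frac{7}{2}$ ($m = -2 + \frac{3 - 6}{2} = -2 + \frac{1}{2} \left(-3\right) = -2 - \frac{3}{2} = - \frac{7}{2} \approx -3.5$)
$g = 9$ ($g = -3 - \left(0 - 12\right) = -3 - -12 = -3 + 12 = 9$)
$a{\left(Z \right)} = 24$ ($a{\left(Z \right)} = 3 \cdot 8 = 24$)
$y = -31$ ($y = 9 - 40 = -31$)
$y \left(g + a{\left(m \right)}\right) = - 31 \left(9 + 24\right) = \left(-31\right) 33 = -1023$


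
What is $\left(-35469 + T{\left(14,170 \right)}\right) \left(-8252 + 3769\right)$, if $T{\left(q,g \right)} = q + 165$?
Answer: $158205070$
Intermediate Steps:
$T{\left(q,g \right)} = 165 + q$
$\left(-35469 + T{\left(14,170 \right)}\right) \left(-8252 + 3769\right) = \left(-35469 + \left(165 + 14\right)\right) \left(-8252 + 3769\right) = \left(-35469 + 179\right) \left(-4483\right) = \left(-35290\right) \left(-4483\right) = 158205070$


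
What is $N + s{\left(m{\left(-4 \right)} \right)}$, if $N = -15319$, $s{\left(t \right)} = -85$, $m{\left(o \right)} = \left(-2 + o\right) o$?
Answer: $-15404$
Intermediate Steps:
$m{\left(o \right)} = o \left(-2 + o\right)$
$N + s{\left(m{\left(-4 \right)} \right)} = -15319 - 85 = -15404$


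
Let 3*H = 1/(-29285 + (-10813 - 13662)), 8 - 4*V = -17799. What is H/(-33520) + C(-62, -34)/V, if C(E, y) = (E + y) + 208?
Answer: 2421935326607/96266522419200 ≈ 0.025159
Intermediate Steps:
V = 17807/4 (V = 2 - ¼*(-17799) = 2 + 17799/4 = 17807/4 ≈ 4451.8)
C(E, y) = 208 + E + y
H = -1/161280 (H = 1/(3*(-29285 + (-10813 - 13662))) = 1/(3*(-29285 - 24475)) = (⅓)/(-53760) = (⅓)*(-1/53760) = -1/161280 ≈ -6.2004e-6)
H/(-33520) + C(-62, -34)/V = -1/161280/(-33520) + (208 - 62 - 34)/(17807/4) = -1/161280*(-1/33520) + 112*(4/17807) = 1/5406105600 + 448/17807 = 2421935326607/96266522419200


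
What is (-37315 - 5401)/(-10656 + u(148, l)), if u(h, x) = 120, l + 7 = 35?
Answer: 10679/2634 ≈ 4.0543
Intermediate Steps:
l = 28 (l = -7 + 35 = 28)
(-37315 - 5401)/(-10656 + u(148, l)) = (-37315 - 5401)/(-10656 + 120) = -42716/(-10536) = -42716*(-1/10536) = 10679/2634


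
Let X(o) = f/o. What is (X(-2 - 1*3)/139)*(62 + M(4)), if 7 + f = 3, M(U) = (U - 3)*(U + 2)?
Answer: 272/695 ≈ 0.39137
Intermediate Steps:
M(U) = (-3 + U)*(2 + U)
f = -4 (f = -7 + 3 = -4)
X(o) = -4/o
(X(-2 - 1*3)/139)*(62 + M(4)) = (-4/(-2 - 1*3)/139)*(62 + (-6 + 4**2 - 1*4)) = (-4/(-2 - 3)*(1/139))*(62 + (-6 + 16 - 4)) = (-4/(-5)*(1/139))*(62 + 6) = (-4*(-1/5)*(1/139))*68 = ((4/5)*(1/139))*68 = (4/695)*68 = 272/695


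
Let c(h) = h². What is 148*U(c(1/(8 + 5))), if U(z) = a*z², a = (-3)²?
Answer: 1332/28561 ≈ 0.046637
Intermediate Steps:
a = 9
U(z) = 9*z²
148*U(c(1/(8 + 5))) = 148*(9*((1/(8 + 5))²)²) = 148*(9*((1/13)²)²) = 148*(9*(1/169)²) = 148*(9*(1/28561)) = 148*(9/28561) = 1332/28561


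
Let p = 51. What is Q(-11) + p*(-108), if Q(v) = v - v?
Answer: -5508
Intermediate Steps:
Q(v) = 0
Q(-11) + p*(-108) = 0 + 51*(-108) = 0 - 5508 = -5508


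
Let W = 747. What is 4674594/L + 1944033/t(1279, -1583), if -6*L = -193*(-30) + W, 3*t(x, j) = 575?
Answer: 7332360621/1252925 ≈ 5852.2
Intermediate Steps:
t(x, j) = 575/3 (t(x, j) = (⅓)*575 = 575/3)
L = -2179/2 (L = -(-193*(-30) + 747)/6 = -(5790 + 747)/6 = -⅙*6537 = -2179/2 ≈ -1089.5)
4674594/L + 1944033/t(1279, -1583) = 4674594/(-2179/2) + 1944033/(575/3) = 4674594*(-2/2179) + 1944033*(3/575) = -9349188/2179 + 5832099/575 = 7332360621/1252925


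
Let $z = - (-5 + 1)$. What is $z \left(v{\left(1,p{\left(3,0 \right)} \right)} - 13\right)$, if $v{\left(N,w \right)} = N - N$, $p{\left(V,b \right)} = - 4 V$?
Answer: $-52$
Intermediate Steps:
$v{\left(N,w \right)} = 0$
$z = 4$ ($z = \left(-1\right) \left(-4\right) = 4$)
$z \left(v{\left(1,p{\left(3,0 \right)} \right)} - 13\right) = 4 \left(0 - 13\right) = 4 \left(-13\right) = -52$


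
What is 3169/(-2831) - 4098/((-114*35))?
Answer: -9148/99085 ≈ -0.092325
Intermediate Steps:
3169/(-2831) - 4098/((-114*35)) = 3169*(-1/2831) - 4098/(-3990) = -3169/2831 - 4098*(-1/3990) = -3169/2831 + 683/665 = -9148/99085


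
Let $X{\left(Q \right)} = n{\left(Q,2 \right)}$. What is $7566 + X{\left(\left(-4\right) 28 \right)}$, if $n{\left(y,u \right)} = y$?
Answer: $7454$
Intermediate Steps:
$X{\left(Q \right)} = Q$
$7566 + X{\left(\left(-4\right) 28 \right)} = 7566 - 112 = 7454$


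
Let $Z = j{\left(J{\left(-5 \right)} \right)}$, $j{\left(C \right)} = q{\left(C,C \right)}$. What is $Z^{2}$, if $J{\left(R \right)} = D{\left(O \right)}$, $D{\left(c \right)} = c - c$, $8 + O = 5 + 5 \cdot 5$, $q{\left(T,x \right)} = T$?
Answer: $0$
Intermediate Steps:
$O = 22$ ($O = -8 + \left(5 + 5 \cdot 5\right) = -8 + \left(5 + 25\right) = -8 + 30 = 22$)
$D{\left(c \right)} = 0$
$J{\left(R \right)} = 0$
$j{\left(C \right)} = C$
$Z = 0$
$Z^{2} = 0^{2} = 0$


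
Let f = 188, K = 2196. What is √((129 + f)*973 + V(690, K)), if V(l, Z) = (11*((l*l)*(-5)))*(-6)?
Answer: √157421441 ≈ 12547.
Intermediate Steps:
V(l, Z) = 330*l² (V(l, Z) = (11*(l²*(-5)))*(-6) = (11*(-5*l²))*(-6) = -55*l²*(-6) = 330*l²)
√((129 + f)*973 + V(690, K)) = √((129 + 188)*973 + 330*690²) = √(317*973 + 330*476100) = √(308441 + 157113000) = √157421441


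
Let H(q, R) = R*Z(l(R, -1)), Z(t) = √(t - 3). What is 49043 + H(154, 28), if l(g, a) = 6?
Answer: 49043 + 28*√3 ≈ 49092.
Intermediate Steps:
Z(t) = √(-3 + t)
H(q, R) = R*√3 (H(q, R) = R*√(-3 + 6) = R*√3)
49043 + H(154, 28) = 49043 + 28*√3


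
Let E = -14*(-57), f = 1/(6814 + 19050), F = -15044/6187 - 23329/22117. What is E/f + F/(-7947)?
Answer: 7481468904810564869/362483541471 ≈ 2.0639e+7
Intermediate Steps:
F = -477064671/136837879 (F = -15044*1/6187 - 23329*1/22117 = -15044/6187 - 23329/22117 = -477064671/136837879 ≈ -3.4864)
f = 1/25864 ≈ 3.8664e-5
E = 798
E/f + F/(-7947) = 798/(1/25864) - 477064671/136837879/(-7947) = 798*25864 - 477064671/136837879*(-1/7947) = 20639472 + 159021557/362483541471 = 7481468904810564869/362483541471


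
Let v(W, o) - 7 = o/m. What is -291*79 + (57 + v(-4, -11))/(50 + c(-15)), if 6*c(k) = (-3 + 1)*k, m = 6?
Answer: -7585997/330 ≈ -22988.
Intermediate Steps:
c(k) = -k/3 (c(k) = ((-3 + 1)*k)/6 = (-2*k)/6 = -k/3)
v(W, o) = 7 + o/6
-291*79 + (57 + v(-4, -11))/(50 + c(-15)) = -291*79 + (57 + (7 + (1/6)*(-11)))/(50 - 1/3*(-15)) = -22989 + (57 + (7 - 11/6))/(50 + 5) = -22989 + (57 + 31/6)/55 = -22989 + (373/6)*(1/55) = -22989 + 373/330 = -7585997/330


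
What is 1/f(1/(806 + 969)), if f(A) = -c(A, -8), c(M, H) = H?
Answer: 1/8 ≈ 0.12500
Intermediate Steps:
f(A) = 8 (f(A) = -1*(-8) = 8)
1/f(1/(806 + 969)) = 1/8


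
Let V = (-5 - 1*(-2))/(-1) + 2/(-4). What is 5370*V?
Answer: 13425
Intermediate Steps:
V = 5/2 (V = (-5 + 2)*(-1) + 2*(-1/4) = -3*(-1) - 1/2 = 3 - 1/2 = 5/2 ≈ 2.5000)
5370*V = 5370*(5/2) = 13425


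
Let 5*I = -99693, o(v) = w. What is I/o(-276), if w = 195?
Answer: -33231/325 ≈ -102.25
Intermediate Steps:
o(v) = 195
I = -99693/5 (I = (⅕)*(-99693) = -99693/5 ≈ -19939.)
I/o(-276) = -99693/5/195 = -99693/5*1/195 = -33231/325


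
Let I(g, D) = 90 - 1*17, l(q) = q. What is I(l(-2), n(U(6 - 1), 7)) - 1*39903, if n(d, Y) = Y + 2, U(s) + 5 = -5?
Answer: -39830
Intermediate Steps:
U(s) = -10 (U(s) = -5 - 5 = -10)
n(d, Y) = 2 + Y
I(g, D) = 73 (I(g, D) = 90 - 17 = 73)
I(l(-2), n(U(6 - 1), 7)) - 1*39903 = 73 - 1*39903 = 73 - 39903 = -39830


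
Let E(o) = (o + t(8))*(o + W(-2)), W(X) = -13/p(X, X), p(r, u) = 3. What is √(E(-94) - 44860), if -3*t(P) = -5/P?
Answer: 5*I*√205270/12 ≈ 188.78*I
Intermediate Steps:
W(X) = -13/3
t(P) = 5/(3*P) (t(P) = -(-5)/(3*P) = 5/(3*P))
E(o) = (-13/3 + o)*(5/24 + o) (E(o) = (o + (5/3)/8)*(o - 13/3) = (o + (5/3)*(⅛))*(-13/3 + o) = (o + 5/24)*(-13/3 + o) = (5/24 + o)*(-13/3 + o) = (-13/3 + o)*(5/24 + o))
√(E(-94) - 44860) = √((-65/72 + (-94)² - 33/8*(-94)) - 44860) = √((-65/72 + 8836 + 1551/4) - 44860) = √(664045/72 - 44860) = √(-2565875/72) = 5*I*√205270/12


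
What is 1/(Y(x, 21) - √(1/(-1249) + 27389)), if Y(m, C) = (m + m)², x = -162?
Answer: 32778756/3440974137641 + 7*√217994215/6881948275282 ≈ 9.5410e-6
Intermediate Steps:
Y(m, C) = 4*m² (Y(m, C) = (2*m)² = 4*m²)
1/(Y(x, 21) - √(1/(-1249) + 27389)) = 1/(4*(-162)² - √(1/(-1249) + 27389)) = 1/(4*26244 - √(-1/1249 + 27389)) = 1/(104976 - √(34208860/1249)) = 1/(104976 - 14*√217994215/1249)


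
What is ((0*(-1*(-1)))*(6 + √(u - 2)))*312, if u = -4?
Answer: 0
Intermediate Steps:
((0*(-1*(-1)))*(6 + √(u - 2)))*312 = ((0*(-1*(-1)))*(6 + √(-4 - 2)))*312 = ((0*1)*(6 + √(-6)))*312 = (0*(6 + I*√6))*312 = 0*312 = 0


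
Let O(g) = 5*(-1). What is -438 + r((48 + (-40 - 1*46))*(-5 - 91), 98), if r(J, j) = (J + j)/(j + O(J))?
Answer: -36988/93 ≈ -397.72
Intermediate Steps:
O(g) = -5
r(J, j) = (J + j)/(-5 + j) (r(J, j) = (J + j)/(j - 5) = (J + j)/(-5 + j))
-438 + r((48 + (-40 - 1*46))*(-5 - 91), 98) = -438 + ((48 + (-40 - 1*46))*(-5 - 91) + 98)/(-5 + 98) = -438 + ((48 + (-40 - 46))*(-96) + 98)/93 = -438 + ((48 - 86)*(-96) + 98)/93 = -438 + (-38*(-96) + 98)/93 = -438 + (3648 + 98)/93 = -438 + (1/93)*3746 = -438 + 3746/93 = -36988/93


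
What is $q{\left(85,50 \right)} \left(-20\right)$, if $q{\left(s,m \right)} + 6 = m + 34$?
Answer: $-1560$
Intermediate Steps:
$q{\left(s,m \right)} = 28 + m$ ($q{\left(s,m \right)} = -6 + \left(m + 34\right) = -6 + \left(34 + m\right) = 28 + m$)
$q{\left(85,50 \right)} \left(-20\right) = \left(28 + 50\right) \left(-20\right) = 78 \left(-20\right) = -1560$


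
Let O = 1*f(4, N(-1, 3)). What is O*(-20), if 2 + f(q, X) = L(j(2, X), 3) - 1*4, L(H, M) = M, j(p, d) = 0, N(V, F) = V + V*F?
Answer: 60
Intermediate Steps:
N(V, F) = V + F*V
f(q, X) = -3 (f(q, X) = -2 + (3 - 1*4) = -2 + (3 - 4) = -2 - 1 = -3)
O = -3 (O = 1*(-3) = -3)
O*(-20) = -3*(-20) = 60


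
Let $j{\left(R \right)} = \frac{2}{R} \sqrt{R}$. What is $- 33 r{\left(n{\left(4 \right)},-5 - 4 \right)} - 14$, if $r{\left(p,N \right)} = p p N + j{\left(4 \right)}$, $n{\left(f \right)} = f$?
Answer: $4705$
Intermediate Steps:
$j{\left(R \right)} = \frac{2}{\sqrt{R}}$
$r{\left(p,N \right)} = 1 + N p^{2}$ ($r{\left(p,N \right)} = p p N + \frac{2}{2} = p^{2} N + 2 \cdot \frac{1}{2} = N p^{2} + 1 = 1 + N p^{2}$)
$- 33 r{\left(n{\left(4 \right)},-5 - 4 \right)} - 14 = - 33 \left(1 + \left(-5 - 4\right) 4^{2}\right) - 14 = - 33 \left(1 - 144\right) - 14 = \left(-33\right) \left(-143\right) - 14 = 4719 - 14 = 4705$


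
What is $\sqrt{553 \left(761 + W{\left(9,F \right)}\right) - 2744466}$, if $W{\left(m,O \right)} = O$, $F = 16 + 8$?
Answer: $i \sqrt{2310361} \approx 1520.0 i$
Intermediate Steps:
$F = 24$
$\sqrt{553 \left(761 + W{\left(9,F \right)}\right) - 2744466} = \sqrt{553 \left(761 + 24\right) - 2744466} = \sqrt{553 \cdot 785 - 2744466} = \sqrt{434105 - 2744466} = \sqrt{-2310361} = i \sqrt{2310361}$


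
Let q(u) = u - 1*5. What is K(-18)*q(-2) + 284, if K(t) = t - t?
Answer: 284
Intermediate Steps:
K(t) = 0
q(u) = -5 + u (q(u) = u - 5 = -5 + u)
K(-18)*q(-2) + 284 = 0*(-5 - 2) + 284 = 0*(-7) + 284 = 0 + 284 = 284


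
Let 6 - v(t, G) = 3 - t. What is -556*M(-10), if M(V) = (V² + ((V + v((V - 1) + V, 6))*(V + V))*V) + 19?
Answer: 3047436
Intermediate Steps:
v(t, G) = 3 + t (v(t, G) = 6 - (3 - t) = 6 + (-3 + t) = 3 + t)
M(V) = 19 + V² + 2*V²*(2 + 3*V) (M(V) = (V² + ((V + (3 + ((V - 1) + V)))*(V + V))*V) + 19 = (V² + ((V + (3 + ((-1 + V) + V)))*(2*V))*V) + 19 = (V² + ((V + (3 + (-1 + 2*V)))*(2*V))*V) + 19 = (V² + ((V + (2 + 2*V))*(2*V))*V) + 19 = (V² + ((2 + 3*V)*(2*V))*V) + 19 = (V² + (2*V*(2 + 3*V))*V) + 19 = (V² + 2*V²*(2 + 3*V)) + 19 = 19 + V² + 2*V²*(2 + 3*V))
-556*M(-10) = -556*(19 + 5*(-10)² + 6*(-10)³) = -556*(19 + 5*100 + 6*(-1000)) = -556*(19 + 500 - 6000) = -556*(-5481) = 3047436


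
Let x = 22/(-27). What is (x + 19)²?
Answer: 241081/729 ≈ 330.70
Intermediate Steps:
x = -22/27 (x = 22*(-1/27) = -22/27 ≈ -0.81481)
(x + 19)² = (-22/27 + 19)² = (491/27)² = 241081/729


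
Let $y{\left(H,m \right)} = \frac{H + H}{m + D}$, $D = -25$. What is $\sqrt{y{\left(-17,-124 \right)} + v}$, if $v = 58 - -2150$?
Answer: $\frac{\sqrt{49024874}}{149} \approx 46.992$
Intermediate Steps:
$y{\left(H,m \right)} = \frac{2 H}{-25 + m}$ ($y{\left(H,m \right)} = \frac{H + H}{m - 25} = \frac{2 H}{-25 + m}$)
$v = 2208$ ($v = 58 + 2150 = 2208$)
$\sqrt{y{\left(-17,-124 \right)} + v} = \sqrt{2 \left(-17\right) \frac{1}{-25 - 124} + 2208} = \sqrt{2 \left(-17\right) \frac{1}{-149} + 2208} = \sqrt{2 \left(-17\right) \left(- \frac{1}{149}\right) + 2208} = \sqrt{\frac{34}{149} + 2208} = \sqrt{\frac{329026}{149}} = \frac{\sqrt{49024874}}{149}$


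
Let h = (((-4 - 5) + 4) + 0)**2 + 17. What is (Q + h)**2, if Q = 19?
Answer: 3721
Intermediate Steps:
h = 42 (h = ((-9 + 4) + 0)**2 + 17 = (-5 + 0)**2 + 17 = (-5)**2 + 17 = 25 + 17 = 42)
(Q + h)**2 = (19 + 42)**2 = 61**2 = 3721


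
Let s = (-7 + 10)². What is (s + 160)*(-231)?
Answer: -39039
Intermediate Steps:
s = 9 (s = 3² = 9)
(s + 160)*(-231) = (9 + 160)*(-231) = 169*(-231) = -39039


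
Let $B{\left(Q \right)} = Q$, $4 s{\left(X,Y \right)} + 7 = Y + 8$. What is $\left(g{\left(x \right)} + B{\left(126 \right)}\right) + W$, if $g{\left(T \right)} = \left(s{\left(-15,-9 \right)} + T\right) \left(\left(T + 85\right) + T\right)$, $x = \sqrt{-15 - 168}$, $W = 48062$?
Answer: $47652 + 81 i \sqrt{183} \approx 47652.0 + 1095.7 i$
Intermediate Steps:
$s{\left(X,Y \right)} = \frac{1}{4} + \frac{Y}{4}$ ($s{\left(X,Y \right)} = - \frac{7}{4} + \frac{Y + 8}{4} = - \frac{7}{4} + \frac{8 + Y}{4} = - \frac{7}{4} + \left(2 + \frac{Y}{4}\right) = \frac{1}{4} + \frac{Y}{4}$)
$x = i \sqrt{183}$ ($x = \sqrt{-183} = i \sqrt{183} \approx 13.528 i$)
$g{\left(T \right)} = \left(-2 + T\right) \left(85 + 2 T\right)$ ($g{\left(T \right)} = \left(\left(\frac{1}{4} + \frac{1}{4} \left(-9\right)\right) + T\right) \left(\left(T + 85\right) + T\right) = \left(\left(\frac{1}{4} - \frac{9}{4}\right) + T\right) \left(\left(85 + T\right) + T\right) = \left(-2 + T\right) \left(85 + 2 T\right)$)
$\left(g{\left(x \right)} + B{\left(126 \right)}\right) + W = \left(\left(-170 + 2 \left(i \sqrt{183}\right)^{2} + 81 i \sqrt{183}\right) + 126\right) + 48062 = \left(\left(-170 + 2 \left(-183\right) + 81 i \sqrt{183}\right) + 126\right) + 48062 = \left(\left(-170 - 366 + 81 i \sqrt{183}\right) + 126\right) + 48062 = \left(\left(-536 + 81 i \sqrt{183}\right) + 126\right) + 48062 = \left(-410 + 81 i \sqrt{183}\right) + 48062 = 47652 + 81 i \sqrt{183}$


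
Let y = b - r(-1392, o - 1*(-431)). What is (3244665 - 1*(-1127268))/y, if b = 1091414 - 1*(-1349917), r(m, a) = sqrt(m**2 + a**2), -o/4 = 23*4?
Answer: 1185926173647/662232789992 + 1457311*sqrt(215737)/662232789992 ≈ 1.7918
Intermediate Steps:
o = -368 (o = -92*4 = -4*92 = -368)
r(m, a) = sqrt(a**2 + m**2)
b = 2441331 (b = 1091414 + 1349917 = 2441331)
y = 2441331 - 3*sqrt(215737) (y = 2441331 - sqrt((-368 - 1*(-431))**2 + (-1392)**2) = 2441331 - sqrt((-368 + 431)**2 + 1937664) = 2441331 - sqrt(63**2 + 1937664) = 2441331 - sqrt(3969 + 1937664) = 2441331 - sqrt(1941633) = 2441331 - 3*sqrt(215737) ≈ 2.4399e+6)
(3244665 - 1*(-1127268))/y = (3244665 - 1*(-1127268))/(2441331 - 3*sqrt(215737)) = (3244665 + 1127268)/(2441331 - 3*sqrt(215737)) = 4371933/(2441331 - 3*sqrt(215737))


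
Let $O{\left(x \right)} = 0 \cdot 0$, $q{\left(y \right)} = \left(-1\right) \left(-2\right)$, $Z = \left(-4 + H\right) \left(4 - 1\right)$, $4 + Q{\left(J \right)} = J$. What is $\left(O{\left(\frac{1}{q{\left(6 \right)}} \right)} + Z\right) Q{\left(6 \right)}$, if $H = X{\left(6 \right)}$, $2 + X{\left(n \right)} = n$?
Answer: $0$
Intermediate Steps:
$X{\left(n \right)} = -2 + n$
$H = 4$ ($H = -2 + 6 = 4$)
$Q{\left(J \right)} = -4 + J$
$Z = 0$ ($Z = \left(-4 + 4\right) \left(4 - 1\right) = 0 \cdot 3 = 0$)
$q{\left(y \right)} = 2$
$O{\left(x \right)} = 0$
$\left(O{\left(\frac{1}{q{\left(6 \right)}} \right)} + Z\right) Q{\left(6 \right)} = \left(0 + 0\right) \left(-4 + 6\right) = 0 \cdot 2 = 0$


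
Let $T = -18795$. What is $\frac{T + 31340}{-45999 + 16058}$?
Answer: $- \frac{12545}{29941} \approx -0.41899$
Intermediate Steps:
$\frac{T + 31340}{-45999 + 16058} = \frac{-18795 + 31340}{-45999 + 16058} = \frac{12545}{-29941} = 12545 \left(- \frac{1}{29941}\right) = - \frac{12545}{29941}$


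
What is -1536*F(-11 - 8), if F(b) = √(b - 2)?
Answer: -1536*I*√21 ≈ -7038.8*I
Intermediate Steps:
F(b) = √(-2 + b)
-1536*F(-11 - 8) = -1536*√(-2 + (-11 - 8)) = -1536*√(-2 - 19) = -1536*I*√21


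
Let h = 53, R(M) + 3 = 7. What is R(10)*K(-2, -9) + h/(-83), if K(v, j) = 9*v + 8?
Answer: -3373/83 ≈ -40.639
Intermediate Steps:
R(M) = 4 (R(M) = -3 + 7 = 4)
K(v, j) = 8 + 9*v
R(10)*K(-2, -9) + h/(-83) = 4*(8 + 9*(-2)) + 53/(-83) = 4*(8 - 18) + 53*(-1/83) = 4*(-10) - 53/83 = -40 - 53/83 = -3373/83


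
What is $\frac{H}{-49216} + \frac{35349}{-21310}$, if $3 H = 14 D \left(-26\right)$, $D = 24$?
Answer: $- \frac{13106888}{8193695} \approx -1.5996$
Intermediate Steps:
$H = -2912$ ($H = \frac{14 \cdot 24 \left(-26\right)}{3} = \frac{336 \left(-26\right)}{3} = \frac{1}{3} \left(-8736\right) = -2912$)
$\frac{H}{-49216} + \frac{35349}{-21310} = - \frac{2912}{-49216} + \frac{35349}{-21310} = \left(-2912\right) \left(- \frac{1}{49216}\right) + 35349 \left(- \frac{1}{21310}\right) = \frac{91}{1538} - \frac{35349}{21310} = - \frac{13106888}{8193695}$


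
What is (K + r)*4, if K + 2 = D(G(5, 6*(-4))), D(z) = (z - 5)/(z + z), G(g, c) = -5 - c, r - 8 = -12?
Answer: -428/19 ≈ -22.526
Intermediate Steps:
r = -4 (r = 8 - 12 = -4)
D(z) = (-5 + z)/(2*z) (D(z) = (-5 + z)/((2*z)) = (-5 + z)*(1/(2*z)) = (-5 + z)/(2*z))
K = -31/19 (K = -2 + (-5 + (-5 - 6*(-4)))/(2*(-5 - 6*(-4))) = -2 + (-5 + (-5 - 1*(-24)))/(2*(-5 - 1*(-24))) = -2 + (-5 + (-5 + 24))/(2*(-5 + 24)) = -2 + (½)*(-5 + 19)/19 = -2 + (½)*(1/19)*14 = -2 + 7/19 = -31/19 ≈ -1.6316)
(K + r)*4 = (-31/19 - 4)*4 = -107/19*4 = -428/19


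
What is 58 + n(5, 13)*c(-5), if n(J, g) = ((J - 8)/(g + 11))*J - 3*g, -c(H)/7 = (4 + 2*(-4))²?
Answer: 4496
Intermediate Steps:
c(H) = -112 (c(H) = -7*(4 + 2*(-4))² = -7*(4 - 8)² = -7*(-4)² = -7*16 = -112)
n(J, g) = -3*g + J*(-8 + J)/(11 + g) (n(J, g) = ((-8 + J)/(11 + g))*J - 3*g = J*(-8 + J)/(11 + g) - 3*g = -3*g + J*(-8 + J)/(11 + g))
58 + n(5, 13)*c(-5) = 58 + ((5² - 33*13 - 8*5 - 3*13²)/(11 + 13))*(-112) = 58 + ((25 - 429 - 40 - 3*169)/24)*(-112) = 58 + ((25 - 429 - 40 - 507)/24)*(-112) = 58 + ((1/24)*(-951))*(-112) = 58 - 317/8*(-112) = 58 + 4438 = 4496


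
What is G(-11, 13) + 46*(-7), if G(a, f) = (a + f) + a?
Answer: -331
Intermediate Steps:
G(a, f) = f + 2*a
G(-11, 13) + 46*(-7) = (13 + 2*(-11)) + 46*(-7) = (13 - 22) - 322 = -9 - 322 = -331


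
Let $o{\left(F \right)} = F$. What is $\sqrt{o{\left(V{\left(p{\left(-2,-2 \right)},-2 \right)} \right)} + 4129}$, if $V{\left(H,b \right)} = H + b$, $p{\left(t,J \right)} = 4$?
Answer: $9 \sqrt{51} \approx 64.273$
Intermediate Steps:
$\sqrt{o{\left(V{\left(p{\left(-2,-2 \right)},-2 \right)} \right)} + 4129} = \sqrt{\left(4 - 2\right) + 4129} = \sqrt{2 + 4129} = \sqrt{4131} = 9 \sqrt{51}$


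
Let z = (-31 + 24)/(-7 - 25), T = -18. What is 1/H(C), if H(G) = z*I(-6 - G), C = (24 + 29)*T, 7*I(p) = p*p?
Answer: 2/56169 ≈ 3.5607e-5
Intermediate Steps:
I(p) = p²/7 (I(p) = (p*p)/7 = p²/7)
z = 7/32 (z = -7/(-32) = -7*(-1/32) = 7/32 ≈ 0.21875)
C = -954 (C = (24 + 29)*(-18) = 53*(-18) = -954)
H(G) = (-6 - G)²/32 (H(G) = 7*((-6 - G)²/7)/32 = (-6 - G)²/32)
1/H(C) = 1/((6 - 954)²/32) = 1/((1/32)*(-948)²) = 1/((1/32)*898704) = 1/(56169/2) = 2/56169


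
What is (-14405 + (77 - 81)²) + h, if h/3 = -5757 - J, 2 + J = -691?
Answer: -29581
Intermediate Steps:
J = -693 (J = -2 - 691 = -693)
h = -15192 (h = 3*(-5757 - 1*(-693)) = 3*(-5757 + 693) = 3*(-5064) = -15192)
(-14405 + (77 - 81)²) + h = (-14405 + (77 - 81)²) - 15192 = (-14405 + (-4)²) - 15192 = (-14405 + 16) - 15192 = -14389 - 15192 = -29581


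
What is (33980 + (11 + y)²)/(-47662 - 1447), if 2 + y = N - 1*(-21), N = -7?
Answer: -34509/49109 ≈ -0.70270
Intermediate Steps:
y = 12 (y = -2 + (-7 - 1*(-21)) = -2 + (-7 + 21) = -2 + 14 = 12)
(33980 + (11 + y)²)/(-47662 - 1447) = (33980 + (11 + 12)²)/(-47662 - 1447) = (33980 + 23²)/(-49109) = (33980 + 529)*(-1/49109) = 34509*(-1/49109) = -34509/49109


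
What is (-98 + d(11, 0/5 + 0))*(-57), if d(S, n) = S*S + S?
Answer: -1938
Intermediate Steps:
d(S, n) = S + S² (d(S, n) = S² + S = S + S²)
(-98 + d(11, 0/5 + 0))*(-57) = (-98 + 11*(1 + 11))*(-57) = (-98 + 11*12)*(-57) = (-98 + 132)*(-57) = 34*(-57) = -1938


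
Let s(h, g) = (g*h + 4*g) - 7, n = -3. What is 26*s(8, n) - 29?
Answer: -1147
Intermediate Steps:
s(h, g) = -7 + 4*g + g*h (s(h, g) = (4*g + g*h) - 7 = -7 + 4*g + g*h)
26*s(8, n) - 29 = 26*(-7 + 4*(-3) - 3*8) - 29 = 26*(-7 - 12 - 24) - 29 = 26*(-43) - 29 = -1118 - 29 = -1147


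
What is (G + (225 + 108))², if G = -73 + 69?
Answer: 108241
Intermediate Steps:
G = -4
(G + (225 + 108))² = (-4 + (225 + 108))² = (-4 + 333)² = 329² = 108241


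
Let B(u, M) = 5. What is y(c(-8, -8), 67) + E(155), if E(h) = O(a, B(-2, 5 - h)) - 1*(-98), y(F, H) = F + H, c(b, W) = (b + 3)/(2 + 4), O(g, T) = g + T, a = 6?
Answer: 1051/6 ≈ 175.17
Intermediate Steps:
O(g, T) = T + g
c(b, W) = ½ + b/6 (c(b, W) = (3 + b)/6 = (3 + b)*(⅙) = ½ + b/6)
E(h) = 109 (E(h) = (5 + 6) - 1*(-98) = 11 + 98 = 109)
y(c(-8, -8), 67) + E(155) = ((½ + (⅙)*(-8)) + 67) + 109 = ((½ - 4/3) + 67) + 109 = (-⅚ + 67) + 109 = 397/6 + 109 = 1051/6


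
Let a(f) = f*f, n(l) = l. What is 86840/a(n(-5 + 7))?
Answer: 21710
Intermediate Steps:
a(f) = f²
86840/a(n(-5 + 7)) = 86840/((-5 + 7)²) = 86840/(2²) = 86840/4 = 86840*(¼) = 21710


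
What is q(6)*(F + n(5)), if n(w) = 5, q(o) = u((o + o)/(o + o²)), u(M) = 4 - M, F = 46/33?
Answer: 5486/231 ≈ 23.749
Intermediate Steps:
F = 46/33 (F = 46*(1/33) = 46/33 ≈ 1.3939)
q(o) = 4 - 2*o/(o + o²) (q(o) = 4 - (o + o)/(o + o²) = 4 - 2*o/(o + o²))
q(6)*(F + n(5)) = (2*(1 + 2*6)/(1 + 6))*(46/33 + 5) = (2*(1 + 12)/7)*(211/33) = (2*(⅐)*13)*(211/33) = (26/7)*(211/33) = 5486/231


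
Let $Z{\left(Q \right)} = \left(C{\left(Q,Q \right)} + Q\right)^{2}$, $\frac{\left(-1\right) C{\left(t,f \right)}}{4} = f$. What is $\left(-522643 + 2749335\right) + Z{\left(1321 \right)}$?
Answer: $17932061$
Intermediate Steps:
$C{\left(t,f \right)} = - 4 f$
$Z{\left(Q \right)} = 9 Q^{2}$ ($Z{\left(Q \right)} = \left(- 4 Q + Q\right)^{2} = \left(- 3 Q\right)^{2} = 9 Q^{2}$)
$\left(-522643 + 2749335\right) + Z{\left(1321 \right)} = \left(-522643 + 2749335\right) + 9 \cdot 1321^{2} = 2226692 + 9 \cdot 1745041 = 2226692 + 15705369 = 17932061$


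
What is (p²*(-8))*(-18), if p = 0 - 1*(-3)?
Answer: 1296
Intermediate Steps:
p = 3 (p = 0 + 3 = 3)
(p²*(-8))*(-18) = (3²*(-8))*(-18) = (9*(-8))*(-18) = -72*(-18) = 1296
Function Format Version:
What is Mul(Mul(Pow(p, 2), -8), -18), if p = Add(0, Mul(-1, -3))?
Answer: 1296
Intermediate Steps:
p = 3 (p = Add(0, 3) = 3)
Mul(Mul(Pow(p, 2), -8), -18) = Mul(Mul(Pow(3, 2), -8), -18) = Mul(Mul(9, -8), -18) = Mul(-72, -18) = 1296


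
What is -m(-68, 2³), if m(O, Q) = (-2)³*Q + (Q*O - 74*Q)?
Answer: 1200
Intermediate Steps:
m(O, Q) = -82*Q + O*Q (m(O, Q) = -8*Q + (O*Q - 74*Q) = -8*Q + (-74*Q + O*Q) = -82*Q + O*Q)
-m(-68, 2³) = -2³*(-82 - 68) = -8*(-150) = -1*(-1200) = 1200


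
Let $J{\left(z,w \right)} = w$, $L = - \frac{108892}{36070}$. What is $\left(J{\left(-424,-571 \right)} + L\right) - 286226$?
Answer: $- \frac{5172438341}{18035} \approx -2.868 \cdot 10^{5}$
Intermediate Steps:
$L = - \frac{54446}{18035}$ ($L = \left(-108892\right) \frac{1}{36070} = - \frac{54446}{18035} \approx -3.0189$)
$\left(J{\left(-424,-571 \right)} + L\right) - 286226 = \left(-571 - \frac{54446}{18035}\right) - 286226 = - \frac{10352431}{18035} - 286226 = - \frac{5172438341}{18035}$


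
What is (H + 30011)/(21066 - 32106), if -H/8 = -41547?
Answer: -362387/11040 ≈ -32.825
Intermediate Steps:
H = 332376 (H = -8*(-41547) = 332376)
(H + 30011)/(21066 - 32106) = (332376 + 30011)/(21066 - 32106) = 362387/(-11040) = 362387*(-1/11040) = -362387/11040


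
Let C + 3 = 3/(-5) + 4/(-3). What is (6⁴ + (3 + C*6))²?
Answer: 40284409/25 ≈ 1.6114e+6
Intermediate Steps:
C = -74/15 (C = -3 + (3/(-5) + 4/(-3)) = -3 + (3*(-⅕) + 4*(-⅓)) = -3 + (-⅗ - 4/3) = -3 - 29/15 = -74/15 ≈ -4.9333)
(6⁴ + (3 + C*6))² = (6⁴ + (3 - 74/15*6))² = (1296 + (3 - 148/5))² = (1296 - 133/5)² = (6347/5)² = 40284409/25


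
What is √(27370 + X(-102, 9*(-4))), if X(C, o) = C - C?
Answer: √27370 ≈ 165.44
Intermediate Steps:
X(C, o) = 0
√(27370 + X(-102, 9*(-4))) = √(27370 + 0) = √27370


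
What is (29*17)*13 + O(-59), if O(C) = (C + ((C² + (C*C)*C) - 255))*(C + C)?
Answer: 23867425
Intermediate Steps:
O(C) = 2*C*(-255 + C + C² + C³) (O(C) = (C + ((C² + C²*C) - 255))*(2*C) = (C + ((C² + C³) - 255))*(2*C) = (C + (-255 + C² + C³))*(2*C) = (-255 + C + C² + C³)*(2*C) = 2*C*(-255 + C + C² + C³))
(29*17)*13 + O(-59) = (29*17)*13 + 2*(-59)*(-255 - 59 + (-59)² + (-59)³) = 493*13 + 2*(-59)*(-255 - 59 + 3481 - 205379) = 6409 + 2*(-59)*(-202212) = 6409 + 23861016 = 23867425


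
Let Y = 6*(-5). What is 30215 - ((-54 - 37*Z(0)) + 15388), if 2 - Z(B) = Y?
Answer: 16065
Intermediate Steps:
Y = -30
Z(B) = 32 (Z(B) = 2 - 1*(-30) = 2 + 30 = 32)
30215 - ((-54 - 37*Z(0)) + 15388) = 30215 - ((-54 - 37*32) + 15388) = 30215 - ((-54 - 1184) + 15388) = 30215 - (-1238 + 15388) = 30215 - 1*14150 = 30215 - 14150 = 16065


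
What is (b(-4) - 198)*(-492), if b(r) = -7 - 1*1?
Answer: 101352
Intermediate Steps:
b(r) = -8 (b(r) = -7 - 1 = -8)
(b(-4) - 198)*(-492) = (-8 - 198)*(-492) = -206*(-492) = 101352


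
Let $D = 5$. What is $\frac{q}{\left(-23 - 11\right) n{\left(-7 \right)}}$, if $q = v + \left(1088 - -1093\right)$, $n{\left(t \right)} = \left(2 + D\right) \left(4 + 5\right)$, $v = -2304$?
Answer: $\frac{41}{714} \approx 0.057423$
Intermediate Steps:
$n{\left(t \right)} = 63$ ($n{\left(t \right)} = \left(2 + 5\right) \left(4 + 5\right) = 7 \cdot 9 = 63$)
$q = -123$ ($q = -2304 + \left(1088 - -1093\right) = -2304 + \left(1088 + 1093\right) = -2304 + 2181 = -123$)
$\frac{q}{\left(-23 - 11\right) n{\left(-7 \right)}} = - \frac{123}{\left(-23 - 11\right) 63} = - \frac{123}{\left(-34\right) 63} = - \frac{123}{-2142} = \left(-123\right) \left(- \frac{1}{2142}\right) = \frac{41}{714}$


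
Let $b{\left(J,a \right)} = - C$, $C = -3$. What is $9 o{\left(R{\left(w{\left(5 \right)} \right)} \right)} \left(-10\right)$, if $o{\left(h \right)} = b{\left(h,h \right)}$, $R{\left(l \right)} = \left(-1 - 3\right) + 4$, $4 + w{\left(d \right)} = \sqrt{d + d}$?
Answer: $-270$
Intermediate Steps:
$w{\left(d \right)} = -4 + \sqrt{2} \sqrt{d}$ ($w{\left(d \right)} = -4 + \sqrt{d + d} = -4 + \sqrt{2 d} = -4 + \sqrt{2} \sqrt{d}$)
$R{\left(l \right)} = 0$ ($R{\left(l \right)} = -4 + 4 = 0$)
$b{\left(J,a \right)} = 3$ ($b{\left(J,a \right)} = \left(-1\right) \left(-3\right) = 3$)
$o{\left(h \right)} = 3$
$9 o{\left(R{\left(w{\left(5 \right)} \right)} \right)} \left(-10\right) = 9 \cdot 3 \left(-10\right) = 27 \left(-10\right) = -270$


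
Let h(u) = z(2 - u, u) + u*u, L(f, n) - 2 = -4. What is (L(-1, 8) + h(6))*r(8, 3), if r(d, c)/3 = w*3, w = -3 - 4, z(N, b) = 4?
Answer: -2394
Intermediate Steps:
w = -7
L(f, n) = -2 (L(f, n) = 2 - 4 = -2)
r(d, c) = -63 (r(d, c) = 3*(-7*3) = 3*(-21) = -63)
h(u) = 4 + u² (h(u) = 4 + u*u = 4 + u²)
(L(-1, 8) + h(6))*r(8, 3) = (-2 + (4 + 6²))*(-63) = (-2 + (4 + 36))*(-63) = (-2 + 40)*(-63) = 38*(-63) = -2394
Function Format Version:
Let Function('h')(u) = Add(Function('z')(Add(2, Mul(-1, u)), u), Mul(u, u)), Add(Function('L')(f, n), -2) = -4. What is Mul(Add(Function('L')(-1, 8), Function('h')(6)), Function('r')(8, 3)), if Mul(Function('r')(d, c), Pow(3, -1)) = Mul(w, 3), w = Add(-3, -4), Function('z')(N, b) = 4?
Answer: -2394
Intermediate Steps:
w = -7
Function('L')(f, n) = -2 (Function('L')(f, n) = Add(2, -4) = -2)
Function('r')(d, c) = -63 (Function('r')(d, c) = Mul(3, Mul(-7, 3)) = Mul(3, -21) = -63)
Function('h')(u) = Add(4, Pow(u, 2)) (Function('h')(u) = Add(4, Mul(u, u)) = Add(4, Pow(u, 2)))
Mul(Add(Function('L')(-1, 8), Function('h')(6)), Function('r')(8, 3)) = Mul(Add(-2, Add(4, Pow(6, 2))), -63) = Mul(Add(-2, Add(4, 36)), -63) = Mul(Add(-2, 40), -63) = Mul(38, -63) = -2394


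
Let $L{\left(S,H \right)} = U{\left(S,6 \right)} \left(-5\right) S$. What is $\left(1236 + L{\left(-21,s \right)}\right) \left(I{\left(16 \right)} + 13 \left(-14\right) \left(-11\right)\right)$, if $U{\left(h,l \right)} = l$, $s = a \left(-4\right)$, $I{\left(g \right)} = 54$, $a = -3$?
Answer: $3836496$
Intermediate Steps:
$s = 12$ ($s = \left(-3\right) \left(-4\right) = 12$)
$L{\left(S,H \right)} = - 30 S$ ($L{\left(S,H \right)} = 6 \left(-5\right) S = - 30 S$)
$\left(1236 + L{\left(-21,s \right)}\right) \left(I{\left(16 \right)} + 13 \left(-14\right) \left(-11\right)\right) = \left(1236 - -630\right) \left(54 + 13 \left(-14\right) \left(-11\right)\right) = \left(1236 + 630\right) \left(54 - -2002\right) = 1866 \left(54 + 2002\right) = 1866 \cdot 2056 = 3836496$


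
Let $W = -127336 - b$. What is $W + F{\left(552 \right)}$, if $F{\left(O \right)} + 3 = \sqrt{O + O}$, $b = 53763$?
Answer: $-181102 + 4 \sqrt{69} \approx -1.8107 \cdot 10^{5}$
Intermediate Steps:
$F{\left(O \right)} = -3 + \sqrt{2} \sqrt{O}$ ($F{\left(O \right)} = -3 + \sqrt{O + O} = -3 + \sqrt{2 O} = -3 + \sqrt{2} \sqrt{O}$)
$W = -181099$ ($W = -127336 - 53763 = -181099$)
$W + F{\left(552 \right)} = -181099 - \left(3 - \sqrt{2} \sqrt{552}\right) = -181099 - \left(3 - \sqrt{2} \cdot 2 \sqrt{138}\right) = -181099 - \left(3 - 4 \sqrt{69}\right) = -181102 + 4 \sqrt{69}$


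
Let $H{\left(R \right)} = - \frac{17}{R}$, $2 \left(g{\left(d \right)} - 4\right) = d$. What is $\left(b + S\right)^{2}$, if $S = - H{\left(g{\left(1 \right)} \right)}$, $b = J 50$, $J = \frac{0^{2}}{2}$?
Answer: $\frac{1156}{81} \approx 14.272$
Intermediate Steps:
$g{\left(d \right)} = 4 + \frac{d}{2}$
$J = 0$ ($J = 0 \cdot \frac{1}{2} = 0$)
$b = 0$ ($b = 0 \cdot 50 = 0$)
$S = \frac{34}{9}$ ($S = - \frac{-17}{4 + \frac{1}{2} \cdot 1} = - \frac{-17}{4 + \frac{1}{2}} = - \frac{-17}{\frac{9}{2}} = - \frac{\left(-17\right) 2}{9} = \left(-1\right) \left(- \frac{34}{9}\right) = \frac{34}{9} \approx 3.7778$)
$\left(b + S\right)^{2} = \left(0 + \frac{34}{9}\right)^{2} = \left(\frac{34}{9}\right)^{2} = \frac{1156}{81}$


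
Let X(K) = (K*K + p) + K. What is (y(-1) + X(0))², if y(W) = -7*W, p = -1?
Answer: 36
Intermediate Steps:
X(K) = -1 + K + K² (X(K) = (K*K - 1) + K = (K² - 1) + K = (-1 + K²) + K = -1 + K + K²)
(y(-1) + X(0))² = (-7*(-1) + (-1 + 0 + 0²))² = (7 + (-1 + 0 + 0))² = (7 - 1)² = 6² = 36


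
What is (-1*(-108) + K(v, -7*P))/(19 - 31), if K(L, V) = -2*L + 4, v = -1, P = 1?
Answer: -19/2 ≈ -9.5000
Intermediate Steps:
K(L, V) = 4 - 2*L
(-1*(-108) + K(v, -7*P))/(19 - 31) = (-1*(-108) + (4 - 2*(-1)))/(19 - 31) = (108 + (4 + 2))/(-12) = (108 + 6)*(-1/12) = 114*(-1/12) = -19/2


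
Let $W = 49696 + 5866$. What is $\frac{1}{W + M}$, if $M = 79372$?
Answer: $\frac{1}{134934} \approx 7.411 \cdot 10^{-6}$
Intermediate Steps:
$W = 55562$
$\frac{1}{W + M} = \frac{1}{55562 + 79372} = \frac{1}{134934}$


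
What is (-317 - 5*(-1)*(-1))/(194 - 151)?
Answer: -322/43 ≈ -7.4884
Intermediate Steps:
(-317 - 5*(-1)*(-1))/(194 - 151) = (-317 + 5*(-1))/43 = (-317 - 5)*(1/43) = -322*1/43 = -322/43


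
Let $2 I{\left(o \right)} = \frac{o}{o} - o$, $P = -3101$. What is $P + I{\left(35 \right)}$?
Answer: $-3118$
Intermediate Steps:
$I{\left(o \right)} = \frac{1}{2} - \frac{o}{2}$ ($I{\left(o \right)} = \frac{\frac{o}{o} - o}{2} = \frac{1 - o}{2} = \frac{1}{2} - \frac{o}{2}$)
$P + I{\left(35 \right)} = -3101 + \left(\frac{1}{2} - \frac{35}{2}\right) = -3101 - 17 = -3118$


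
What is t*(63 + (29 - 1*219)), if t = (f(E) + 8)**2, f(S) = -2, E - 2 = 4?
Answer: -4572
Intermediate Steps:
E = 6 (E = 2 + 4 = 6)
t = 36 (t = (-2 + 8)**2 = 6**2 = 36)
t*(63 + (29 - 1*219)) = 36*(63 + (29 - 1*219)) = 36*(63 + (29 - 219)) = 36*(63 - 190) = 36*(-127) = -4572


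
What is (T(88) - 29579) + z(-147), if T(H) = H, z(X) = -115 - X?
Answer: -29459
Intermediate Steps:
(T(88) - 29579) + z(-147) = (88 - 29579) + (-115 - 1*(-147)) = -29491 + (-115 + 147) = -29491 + 32 = -29459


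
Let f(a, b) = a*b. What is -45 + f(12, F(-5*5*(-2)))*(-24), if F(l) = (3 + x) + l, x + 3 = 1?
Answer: -14733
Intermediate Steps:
x = -2 (x = -3 + 1 = -2)
F(l) = 1 + l (F(l) = (3 - 2) + l = 1 + l)
-45 + f(12, F(-5*5*(-2)))*(-24) = -45 + (12*(1 - 5*5*(-2)))*(-24) = -45 + (12*(1 - 25*(-2)))*(-24) = -45 + (12*(1 + 50))*(-24) = -45 + (12*51)*(-24) = -45 + 612*(-24) = -45 - 14688 = -14733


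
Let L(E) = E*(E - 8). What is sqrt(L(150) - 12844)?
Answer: 2*sqrt(2114) ≈ 91.957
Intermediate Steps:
L(E) = E*(-8 + E)
sqrt(L(150) - 12844) = sqrt(150*(-8 + 150) - 12844) = sqrt(150*142 - 12844) = sqrt(21300 - 12844) = sqrt(8456) = 2*sqrt(2114)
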